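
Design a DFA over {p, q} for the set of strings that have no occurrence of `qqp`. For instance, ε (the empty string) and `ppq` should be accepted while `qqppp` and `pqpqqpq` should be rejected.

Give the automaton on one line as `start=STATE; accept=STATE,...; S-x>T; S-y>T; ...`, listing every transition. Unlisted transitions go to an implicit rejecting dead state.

start=A; accept=A,B,C; A-p>A; A-q>B; B-p>A; B-q>C; C-p>D; C-q>C; D-p>D; D-q>D

Track partial matches of the forbidden pattern `qqp`. State D is a dead state reached once `qqp` has occurred; every other state accepts. A means no part of `qqp` is currently matched.
       p  q 
>* A   A  B 
 * B   A  C 
 * C   D  C 
   D   D  D 
(> = start, * = accepting)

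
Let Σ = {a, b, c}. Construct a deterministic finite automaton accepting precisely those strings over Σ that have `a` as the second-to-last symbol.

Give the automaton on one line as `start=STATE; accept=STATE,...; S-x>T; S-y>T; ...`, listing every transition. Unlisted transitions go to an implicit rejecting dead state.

start=s0; accept=s4,s5,s6; s0-a>s1; s0-b>s2; s0-c>s3; s1-a>s4; s1-b>s5; s1-c>s6; s2-a>s7; s2-b>s8; s2-c>s9; s3-a>s10; s3-b>s11; s3-c>s12; s4-a>s4; s4-b>s5; s4-c>s6; s5-a>s7; s5-b>s8; s5-c>s9; s6-a>s10; s6-b>s11; s6-c>s12; s7-a>s4; s7-b>s5; s7-c>s6; s8-a>s7; s8-b>s8; s8-c>s9; s9-a>s10; s9-b>s11; s9-c>s12; s10-a>s4; s10-b>s5; s10-c>s6; s11-a>s7; s11-b>s8; s11-c>s9; s12-a>s10; s12-b>s11; s12-c>s12

Because acceptance depends on a position counted from the end, the machine has to buffer the most recent 2 symbols. Make each state the string of the last up-to-2 symbols read; on input `x` shift the window left and append `x`. Accept when the buffered window has length 2 and begins with `a`.
13 states suffice.
          a    b    c  
>  s0     s1   s2   s3 
   s1     s4   s5   s6 
   s2     s7   s8   s9 
   s3    s10  s11  s12 
 * s4     s4   s5   s6 
 * s5     s7   s8   s9 
 * s6    s10  s11  s12 
   s7     s4   s5   s6 
   s8     s7   s8   s9 
   s9    s10  s11  s12 
   s10    s4   s5   s6 
   s11    s7   s8   s9 
   s12   s10  s11  s12 
(> = start, * = accepting)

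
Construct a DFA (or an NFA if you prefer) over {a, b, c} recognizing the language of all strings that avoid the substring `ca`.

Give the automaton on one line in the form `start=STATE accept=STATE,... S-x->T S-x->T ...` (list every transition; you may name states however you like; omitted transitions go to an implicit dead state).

This is the complement of 'contains `ca`'. Use the same substring-matching states — S0 through S2 holding how much of `ca` has just been matched — but flip the accepting set: everything except the trap S2 accepts.
3 states suffice.
        a   b   c  
>* S0   S0  S0  S1 
 * S1   S2  S0  S1 
   S2   S2  S2  S2 
(> = start, * = accepting)

start=S0 accept=S0,S1 S0-a->S0 S0-b->S0 S0-c->S1 S1-a->S2 S1-b->S0 S1-c->S1 S2-a->S2 S2-b->S2 S2-c->S2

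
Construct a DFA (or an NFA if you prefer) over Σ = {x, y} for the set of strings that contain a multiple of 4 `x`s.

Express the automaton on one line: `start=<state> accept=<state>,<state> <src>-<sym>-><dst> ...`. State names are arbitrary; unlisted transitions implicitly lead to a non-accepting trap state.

The only thing that matters is how many `x`s have appeared, reduced mod 4. Use one state per residue: s0 for 0, …, s3 for 3. Reading `x` moves to the next residue; anything else stays put. s0 is accepting.
        x   y  
>* s0   s1  s0 
   s1   s2  s1 
   s2   s3  s2 
   s3   s0  s3 
(> = start, * = accepting)

start=s0 accept=s0 s0-x->s1 s0-y->s0 s1-x->s2 s1-y->s1 s2-x->s3 s2-y->s2 s3-x->s0 s3-y->s3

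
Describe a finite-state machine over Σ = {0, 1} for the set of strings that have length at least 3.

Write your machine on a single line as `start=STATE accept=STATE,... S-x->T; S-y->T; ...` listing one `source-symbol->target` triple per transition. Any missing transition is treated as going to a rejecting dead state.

Count input length up to 4: every symbol moves from q0 toward q4, which means 'more than 3' and absorbs. Accept from {q3, q4}.
        0   1  
>  q0   q1  q1 
   q1   q2  q2 
   q2   q3  q3 
 * q3   q4  q4 
 * q4   q4  q4 
(> = start, * = accepting)

start=q0; accept=q3,q4; q0-0->q1; q0-1->q1; q1-0->q2; q1-1->q2; q2-0->q3; q2-1->q3; q3-0->q4; q3-1->q4; q4-0->q4; q4-1->q4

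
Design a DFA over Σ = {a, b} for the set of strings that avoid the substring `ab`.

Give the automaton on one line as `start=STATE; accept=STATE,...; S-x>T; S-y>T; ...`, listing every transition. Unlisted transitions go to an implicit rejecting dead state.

start=s0; accept=s0,s1; s0-a>s1; s0-b>s0; s1-a>s1; s1-b>s2; s2-a>s2; s2-b>s2

Track partial matches of the forbidden pattern `ab`. State s2 is a dead state reached once `ab` has occurred; every other state accepts. s0 means no part of `ab` is currently matched.
3 states suffice.
        a   b  
>* s0   s1  s0 
 * s1   s1  s2 
   s2   s2  s2 
(> = start, * = accepting)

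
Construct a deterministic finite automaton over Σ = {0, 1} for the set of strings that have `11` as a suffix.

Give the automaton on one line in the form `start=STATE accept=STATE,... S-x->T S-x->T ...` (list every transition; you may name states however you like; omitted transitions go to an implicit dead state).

Remember how much of `11` the current input suffix matches. State q0 means no match yet; q1 means the last symbol is `1`; q2 means the last 2 symbols are `11`. Only q2 accepts. On a mismatch, fall back to the longest proper suffix that is still a prefix of `11`.
3 states suffice.
        0   1  
>  q0   q0  q1 
   q1   q0  q2 
 * q2   q0  q2 
(> = start, * = accepting)

start=q0 accept=q2 q0-0->q0 q0-1->q1 q1-0->q0 q1-1->q2 q2-0->q0 q2-1->q2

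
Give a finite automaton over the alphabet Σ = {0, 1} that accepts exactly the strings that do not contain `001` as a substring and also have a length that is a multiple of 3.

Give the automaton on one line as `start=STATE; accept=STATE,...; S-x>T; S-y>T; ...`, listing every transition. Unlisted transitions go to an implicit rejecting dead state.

start=s0; accept=s0,s6,s8; s0-0>s1; s0-1>s2; s1-0>s3; s1-1>s4; s2-0>s5; s2-1>s4; s3-0>s6; s3-1>s7; s4-0>s8; s4-1>s0; s5-0>s6; s5-1>s0; s6-0>s9; s6-1>s7; s7-0>s7; s7-1>s7; s8-0>s9; s8-1>s2; s9-0>s3; s9-1>s7

Handle the two conditions separately and then intersect. One (4 states) tracks partial matches of the forbidden pattern `001`; the other (3 states) tracks the input length modulo 3. Each combined state is a pair, one component from each; accept when both components accept. Minimizing collapses redundant product states.
        0   1  
>* s0   s1  s2 
   s1   s3  s4 
   s2   s5  s4 
   s3   s6  s7 
   s4   s8  s0 
   s5   s6  s0 
 * s6   s9  s7 
   s7   s7  s7 
 * s8   s9  s2 
   s9   s3  s7 
(> = start, * = accepting)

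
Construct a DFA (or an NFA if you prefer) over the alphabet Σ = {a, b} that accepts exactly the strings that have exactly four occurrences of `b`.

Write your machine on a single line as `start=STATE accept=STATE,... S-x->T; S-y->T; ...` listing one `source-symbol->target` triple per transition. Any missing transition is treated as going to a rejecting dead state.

Only the number of `b`s matters, and only up to 5. Make a chain q0 → q1 → q2 → q3 → q4 → q5 advanced by each `b` (with q5 absorbing); every other symbol self-loops. The accepting set is {q4}.
6 states suffice.
        a   b  
>  q0   q0  q1 
   q1   q1  q2 
   q2   q2  q3 
   q3   q3  q4 
 * q4   q4  q5 
   q5   q5  q5 
(> = start, * = accepting)

start=q0; accept=q4; q0-a->q0; q0-b->q1; q1-a->q1; q1-b->q2; q2-a->q2; q2-b->q3; q3-a->q3; q3-b->q4; q4-a->q4; q4-b->q5; q5-a->q5; q5-b->q5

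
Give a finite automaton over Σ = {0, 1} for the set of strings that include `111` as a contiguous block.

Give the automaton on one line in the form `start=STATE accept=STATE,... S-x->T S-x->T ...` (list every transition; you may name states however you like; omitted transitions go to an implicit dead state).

States A..C record the length of the longest prefix of `111` that matches the current input suffix. Reaching D means `111` has been seen, and we stay there forever. Accept from D.
A 4-state machine:
       0  1 
>  A   A  B 
   B   A  C 
   C   A  D 
 * D   D  D 
(> = start, * = accepting)

start=A accept=D A-0->A A-1->B B-0->A B-1->C C-0->A C-1->D D-0->D D-1->D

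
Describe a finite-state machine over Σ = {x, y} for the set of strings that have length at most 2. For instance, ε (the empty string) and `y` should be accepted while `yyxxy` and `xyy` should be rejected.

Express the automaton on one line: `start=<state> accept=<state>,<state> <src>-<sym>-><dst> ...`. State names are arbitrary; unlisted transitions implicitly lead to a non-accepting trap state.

start=A accept=A,B,C A-x->B A-y->B B-x->C B-y->C C-x->D C-y->D D-x->D D-y->D

We only need to distinguish lengths 0, 1, …, 2, and '>2'. Chain A → B → C → D on every symbol, with D looping. Accepting states: {A, B, C}.
       x  y 
>* A   B  B 
 * B   C  C 
 * C   D  D 
   D   D  D 
(> = start, * = accepting)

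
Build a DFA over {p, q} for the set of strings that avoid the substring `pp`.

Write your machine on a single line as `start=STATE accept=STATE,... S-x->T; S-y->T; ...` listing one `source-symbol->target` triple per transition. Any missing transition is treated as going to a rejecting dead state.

This is the complement of 'contains `pp`'. Use the same substring-matching states — S0 through S2 holding how much of `pp` has just been matched — but flip the accepting set: everything except the trap S2 accepts.
A 3-state machine:
        p   q  
>* S0   S1  S0 
 * S1   S2  S0 
   S2   S2  S2 
(> = start, * = accepting)

start=S0; accept=S0,S1; S0-p->S1; S0-q->S0; S1-p->S2; S1-q->S0; S2-p->S2; S2-q->S2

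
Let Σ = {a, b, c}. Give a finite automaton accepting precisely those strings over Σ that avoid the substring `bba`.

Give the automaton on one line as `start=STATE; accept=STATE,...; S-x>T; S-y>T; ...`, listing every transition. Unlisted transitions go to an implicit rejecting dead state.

This is the complement of 'contains `bba`'. Use the same substring-matching states — s0 through s3 holding how much of `bba` has just been matched — but flip the accepting set: everything except the trap s3 accepts.
        a   b   c  
>* s0   s0  s1  s0 
 * s1   s0  s2  s0 
 * s2   s3  s2  s0 
   s3   s3  s3  s3 
(> = start, * = accepting)

start=s0; accept=s0,s1,s2; s0-a>s0; s0-b>s1; s0-c>s0; s1-a>s0; s1-b>s2; s1-c>s0; s2-a>s3; s2-b>s2; s2-c>s0; s3-a>s3; s3-b>s3; s3-c>s3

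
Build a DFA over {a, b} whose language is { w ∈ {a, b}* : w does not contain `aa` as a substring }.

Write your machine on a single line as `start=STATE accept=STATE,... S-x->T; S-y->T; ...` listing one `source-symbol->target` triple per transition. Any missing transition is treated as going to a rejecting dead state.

Track partial matches of the forbidden pattern `aa`. State S2 is a dead state reached once `aa` has occurred; every other state accepts. S0 means no part of `aa` is currently matched.
A 3-state machine:
        a   b  
>* S0   S1  S0 
 * S1   S2  S0 
   S2   S2  S2 
(> = start, * = accepting)

start=S0; accept=S0,S1; S0-a->S1; S0-b->S0; S1-a->S2; S1-b->S0; S2-a->S2; S2-b->S2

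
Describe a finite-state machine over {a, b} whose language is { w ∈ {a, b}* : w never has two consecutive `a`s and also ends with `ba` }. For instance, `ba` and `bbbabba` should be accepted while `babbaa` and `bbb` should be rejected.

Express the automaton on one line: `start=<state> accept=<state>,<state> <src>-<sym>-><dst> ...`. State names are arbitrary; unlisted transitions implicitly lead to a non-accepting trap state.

Build one automaton per condition and run them in lockstep. One (3 states) tracks partial matches of the forbidden pattern `aa`; the other (3 states) tracks how much of the suffix `ba` has currently been matched. Each combined state is a pair, one component from each; accept when both components accept.
A 7-state machine:
        a   b  
>  q0   q1  q2 
   q1   q3  q2 
   q2   q4  q2 
   q3   q3  q5 
 * q4   q3  q2 
   q5   q6  q5 
   q6   q3  q5 
(> = start, * = accepting)

start=q0 accept=q4 q0-a->q1 q0-b->q2 q1-a->q3 q1-b->q2 q2-a->q4 q2-b->q2 q3-a->q3 q3-b->q5 q4-a->q3 q4-b->q2 q5-a->q6 q5-b->q5 q6-a->q3 q6-b->q5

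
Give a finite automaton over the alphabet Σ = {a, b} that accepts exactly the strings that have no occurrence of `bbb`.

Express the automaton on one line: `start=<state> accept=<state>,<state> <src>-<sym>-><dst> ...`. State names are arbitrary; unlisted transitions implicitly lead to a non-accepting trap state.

start=q0 accept=q0,q1,q2 q0-a->q0 q0-b->q1 q1-a->q0 q1-b->q2 q2-a->q0 q2-b->q3 q3-a->q3 q3-b->q3

This is the complement of 'contains `bbb`'. Use the same substring-matching states — q0 through q3 holding how much of `bbb` has just been matched — but flip the accepting set: everything except the trap q3 accepts.
4 states suffice.
        a   b  
>* q0   q0  q1 
 * q1   q0  q2 
 * q2   q0  q3 
   q3   q3  q3 
(> = start, * = accepting)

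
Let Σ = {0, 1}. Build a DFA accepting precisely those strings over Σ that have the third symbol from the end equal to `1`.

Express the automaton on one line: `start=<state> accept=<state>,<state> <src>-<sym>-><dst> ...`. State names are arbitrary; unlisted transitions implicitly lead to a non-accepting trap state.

start=q0 accept=q11,q12,q13,q14 q0-0->q1 q0-1->q2 q1-0->q3 q1-1->q4 q2-0->q5 q2-1->q6 q3-0->q7 q3-1->q8 q4-0->q9 q4-1->q10 q5-0->q11 q5-1->q12 q6-0->q13 q6-1->q14 q7-0->q7 q7-1->q8 q8-0->q9 q8-1->q10 q9-0->q11 q9-1->q12 q10-0->q13 q10-1->q14 q11-0->q7 q11-1->q8 q12-0->q9 q12-1->q10 q13-0->q11 q13-1->q12 q14-0->q13 q14-1->q14

A DFA must remember the last 3 symbols (since which symbol is third-to-last isn't known until the input ends). Use one state per possible window of the last ≤3 symbols; accept from those whose window starts with `1`.
With 15 states:
          0    1  
>  q0     q1   q2 
   q1     q3   q4 
   q2     q5   q6 
   q3     q7   q8 
   q4     q9  q10 
   q5    q11  q12 
   q6    q13  q14 
   q7     q7   q8 
   q8     q9  q10 
   q9    q11  q12 
   q10   q13  q14 
 * q11    q7   q8 
 * q12    q9  q10 
 * q13   q11  q12 
 * q14   q13  q14 
(> = start, * = accepting)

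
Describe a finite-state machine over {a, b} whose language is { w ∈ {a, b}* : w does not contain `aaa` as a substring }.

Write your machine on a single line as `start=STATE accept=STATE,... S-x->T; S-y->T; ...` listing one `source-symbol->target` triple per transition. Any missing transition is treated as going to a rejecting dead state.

Track partial matches of the forbidden pattern `aaa`. State S3 is a dead state reached once `aaa` has occurred; every other state accepts. S0 means no part of `aaa` is currently matched.
A 4-state machine:
        a   b  
>* S0   S1  S0 
 * S1   S2  S0 
 * S2   S3  S0 
   S3   S3  S3 
(> = start, * = accepting)

start=S0; accept=S0,S1,S2; S0-a->S1; S0-b->S0; S1-a->S2; S1-b->S0; S2-a->S3; S2-b->S0; S3-a->S3; S3-b->S3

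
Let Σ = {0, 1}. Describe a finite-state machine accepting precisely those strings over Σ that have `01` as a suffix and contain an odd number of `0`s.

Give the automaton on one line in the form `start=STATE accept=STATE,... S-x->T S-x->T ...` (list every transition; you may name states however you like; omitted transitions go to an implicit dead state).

start=q0 accept=q2 q0-0->q1 q0-1->q0 q1-0->q0 q1-1->q2 q2-0->q0 q2-1->q3 q3-0->q0 q3-1->q3

Handle the two conditions separately and then intersect. The first has 3 states tracking how much of the suffix `01` has currently been matched; the second has 2 states tracking the count of `0`s modulo 2. A product state is a pair (one from each), accepting exactly when both do. Equivalent product states are then merged.
4 states suffice.
        0   1  
>  q0   q1  q0 
   q1   q0  q2 
 * q2   q0  q3 
   q3   q0  q3 
(> = start, * = accepting)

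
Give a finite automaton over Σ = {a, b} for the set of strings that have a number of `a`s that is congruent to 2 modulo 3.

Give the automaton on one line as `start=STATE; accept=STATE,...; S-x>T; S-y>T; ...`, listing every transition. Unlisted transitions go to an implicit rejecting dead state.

start=s0; accept=s2; s0-a>s1; s0-b>s0; s1-a>s2; s1-b>s1; s2-a>s0; s2-b>s2

The only thing that matters is how many `a`s have appeared, reduced mod 3. Use one state per residue: s0 for 0, …, s2 for 2. Reading `a` moves to the next residue; anything else stays put. s2 is accepting.
3 states suffice.
        a   b  
>  s0   s1  s0 
   s1   s2  s1 
 * s2   s0  s2 
(> = start, * = accepting)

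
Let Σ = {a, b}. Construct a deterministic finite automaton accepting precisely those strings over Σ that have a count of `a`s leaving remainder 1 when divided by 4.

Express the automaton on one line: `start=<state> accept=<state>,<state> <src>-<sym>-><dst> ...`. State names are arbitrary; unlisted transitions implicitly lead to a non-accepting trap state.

start=s0 accept=s1 s0-a->s1 s0-b->s0 s1-a->s2 s1-b->s1 s2-a->s3 s2-b->s2 s3-a->s0 s3-b->s3

Keep the running count of `a`s modulo 4: each `a` advances along the cycle s0 → s1 → s2 → s3 → s0 while other symbols loop. Accept at s1.
4 states suffice.
        a   b  
>  s0   s1  s0 
 * s1   s2  s1 
   s2   s3  s2 
   s3   s0  s3 
(> = start, * = accepting)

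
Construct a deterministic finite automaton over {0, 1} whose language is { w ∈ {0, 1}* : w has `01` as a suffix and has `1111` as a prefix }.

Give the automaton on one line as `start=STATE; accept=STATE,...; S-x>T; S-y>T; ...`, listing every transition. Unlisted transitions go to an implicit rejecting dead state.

Build one automaton per condition and run them in lockstep. One (3 states) tracks how much of the suffix `01` has currently been matched; the other (6 states) tracks whether the input so far still matches the prefix `1111`. Each combined state is a pair, one component from each; accept when both components accept.
A 10-state machine:
        0   1  
>  q0   q1  q2 
   q1   q1  q3 
   q2   q1  q4 
   q3   q1  q5 
   q4   q1  q6 
   q5   q1  q5 
   q6   q1  q7 
   q7   q8  q7 
   q8   q8  q9 
 * q9   q8  q7 
(> = start, * = accepting)

start=q0; accept=q9; q0-0>q1; q0-1>q2; q1-0>q1; q1-1>q3; q2-0>q1; q2-1>q4; q3-0>q1; q3-1>q5; q4-0>q1; q4-1>q6; q5-0>q1; q5-1>q5; q6-0>q1; q6-1>q7; q7-0>q8; q7-1>q7; q8-0>q8; q8-1>q9; q9-0>q8; q9-1>q7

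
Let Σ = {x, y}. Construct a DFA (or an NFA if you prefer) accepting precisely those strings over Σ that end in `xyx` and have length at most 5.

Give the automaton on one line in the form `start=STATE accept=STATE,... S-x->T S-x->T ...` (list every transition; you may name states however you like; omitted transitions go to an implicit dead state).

start=q0 accept=q8,q12,q16 q0-x->q1 q0-y->q2 q1-x->q3 q1-y->q4 q2-x->q3 q2-y->q5 q3-x->q6 q3-y->q7 q4-x->q8 q4-y->q9 q5-x->q6 q5-y->q9 q6-x->q10 q6-y->q11 q7-x->q12 q7-y->q13 q8-x->q10 q8-y->q11 q9-x->q10 q9-y->q13 q10-x->q14 q10-y->q15 q11-x->q16 q11-y->q17 q12-x->q14 q12-y->q15 q13-x->q14 q13-y->q17 q14-x->q18 q14-y->q19 q15-x->q20 q15-y->q21 q16-x->q18 q16-y->q19 q17-x->q18 q17-y->q21 q18-x->q18 q18-y->q19 q19-x->q20 q19-y->q21 q20-x->q18 q20-y->q19 q21-x->q18 q21-y->q21

Build one automaton per condition and run them in lockstep. The first has 4 states tracking how much of the suffix `xyx` has currently been matched; the second has 7 states tracking the input length, saturating at 6. A product state is a pair (one from each), accepting exactly when both do.
          x    y  
>  q0     q1   q2 
   q1     q3   q4 
   q2     q3   q5 
   q3     q6   q7 
   q4     q8   q9 
   q5     q6   q9 
   q6    q10  q11 
   q7    q12  q13 
 * q8    q10  q11 
   q9    q10  q13 
   q10   q14  q15 
   q11   q16  q17 
 * q12   q14  q15 
   q13   q14  q17 
   q14   q18  q19 
   q15   q20  q21 
 * q16   q18  q19 
   q17   q18  q21 
   q18   q18  q19 
   q19   q20  q21 
   q20   q18  q19 
   q21   q18  q21 
(> = start, * = accepting)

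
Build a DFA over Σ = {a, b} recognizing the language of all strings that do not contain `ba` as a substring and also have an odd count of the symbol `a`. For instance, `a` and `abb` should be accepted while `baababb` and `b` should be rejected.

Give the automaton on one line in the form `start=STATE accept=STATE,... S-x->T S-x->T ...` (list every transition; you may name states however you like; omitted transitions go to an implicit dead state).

start=q0 accept=q1,q3 q0-a->q1 q0-b->q2 q1-a->q0 q1-b->q3 q2-a->q2 q2-b->q2 q3-a->q2 q3-b->q3

Run two small machines in parallel and take their product. The first has 3 states tracking partial matches of the forbidden pattern `ba`; the second has 2 states tracking the count of `a`s modulo 2. A product state is a pair (one from each), accepting exactly when both do. Minimizing collapses redundant product states.
4 states suffice.
        a   b  
>  q0   q1  q2 
 * q1   q0  q3 
   q2   q2  q2 
 * q3   q2  q3 
(> = start, * = accepting)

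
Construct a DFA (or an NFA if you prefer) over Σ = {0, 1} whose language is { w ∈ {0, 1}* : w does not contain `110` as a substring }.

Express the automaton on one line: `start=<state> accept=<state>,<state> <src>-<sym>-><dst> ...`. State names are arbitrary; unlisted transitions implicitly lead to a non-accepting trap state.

start=s0 accept=s0,s1,s2 s0-0->s0 s0-1->s1 s1-0->s0 s1-1->s2 s2-0->s3 s2-1->s2 s3-0->s3 s3-1->s3

Track partial matches of the forbidden pattern `110`. State s3 is a dead state reached once `110` has occurred; every other state accepts. s0 means no part of `110` is currently matched.
With 4 states:
        0   1  
>* s0   s0  s1 
 * s1   s0  s2 
 * s2   s3  s2 
   s3   s3  s3 
(> = start, * = accepting)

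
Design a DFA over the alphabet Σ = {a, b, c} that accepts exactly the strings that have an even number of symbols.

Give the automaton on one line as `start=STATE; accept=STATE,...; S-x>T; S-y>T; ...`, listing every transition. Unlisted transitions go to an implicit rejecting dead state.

Only the length mod 2 matters, so use a 2-cycle: from any state, every input symbol moves to the next state, wrapping q1 back to q0. Mark q0 accepting.
With 2 states:
        a   b   c  
>* q0   q1  q1  q1 
   q1   q0  q0  q0 
(> = start, * = accepting)

start=q0; accept=q0; q0-a>q1; q0-b>q1; q0-c>q1; q1-a>q0; q1-b>q0; q1-c>q0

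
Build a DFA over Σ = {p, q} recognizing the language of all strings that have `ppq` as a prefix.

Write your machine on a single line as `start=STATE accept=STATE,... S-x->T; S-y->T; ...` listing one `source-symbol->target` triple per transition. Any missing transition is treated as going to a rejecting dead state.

Check the first 3 symbols one by one: S0 through S2 record how many have matched `ppq` so far; any wrong symbol goes to the dead state S4. After all 3 match we enter the accepting sink S3.
        p   q  
>  S0   S1  S4 
   S1   S2  S4 
   S2   S4  S3 
 * S3   S3  S3 
   S4   S4  S4 
(> = start, * = accepting)

start=S0; accept=S3; S0-p->S1; S0-q->S4; S1-p->S2; S1-q->S4; S2-p->S4; S2-q->S3; S3-p->S3; S3-q->S3; S4-p->S4; S4-q->S4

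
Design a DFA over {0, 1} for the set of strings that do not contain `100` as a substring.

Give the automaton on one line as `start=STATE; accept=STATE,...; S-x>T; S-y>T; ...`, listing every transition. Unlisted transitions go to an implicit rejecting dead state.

start=q0; accept=q0,q1,q2; q0-0>q0; q0-1>q1; q1-0>q2; q1-1>q1; q2-0>q3; q2-1>q1; q3-0>q3; q3-1>q3

Track partial matches of the forbidden pattern `100`. State q3 is a dead state reached once `100` has occurred; every other state accepts. q0 means no part of `100` is currently matched.
4 states suffice.
        0   1  
>* q0   q0  q1 
 * q1   q2  q1 
 * q2   q3  q1 
   q3   q3  q3 
(> = start, * = accepting)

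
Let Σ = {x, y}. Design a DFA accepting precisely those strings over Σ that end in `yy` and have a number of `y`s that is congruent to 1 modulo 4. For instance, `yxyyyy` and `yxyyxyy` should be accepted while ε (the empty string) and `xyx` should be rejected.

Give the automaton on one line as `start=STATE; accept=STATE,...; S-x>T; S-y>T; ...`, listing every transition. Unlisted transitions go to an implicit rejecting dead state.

Handle the two conditions separately and then intersect. One (3 states) tracks how much of the suffix `yy` has currently been matched; the other (4 states) tracks the count of `y`s modulo 4. Each combined state is a pair, one component from each; accept when both components accept.
          x    y  
>  S0     S0   S1 
   S1     S2   S3 
   S2     S2   S4 
   S3     S5   S6 
   S4     S5   S6 
   S5     S5   S7 
   S6     S8   S9 
   S7     S8   S9 
   S8     S8  S10 
   S9     S0  S11 
   S10    S0  S11 
 * S11    S2   S3 
(> = start, * = accepting)

start=S0; accept=S11; S0-x>S0; S0-y>S1; S1-x>S2; S1-y>S3; S2-x>S2; S2-y>S4; S3-x>S5; S3-y>S6; S4-x>S5; S4-y>S6; S5-x>S5; S5-y>S7; S6-x>S8; S6-y>S9; S7-x>S8; S7-y>S9; S8-x>S8; S8-y>S10; S9-x>S0; S9-y>S11; S10-x>S0; S10-y>S11; S11-x>S2; S11-y>S3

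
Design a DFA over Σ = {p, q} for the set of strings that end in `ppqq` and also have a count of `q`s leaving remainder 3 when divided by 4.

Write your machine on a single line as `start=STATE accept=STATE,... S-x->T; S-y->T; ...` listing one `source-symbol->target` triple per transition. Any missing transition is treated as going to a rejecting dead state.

start=s0; accept=s14; s0-p->s1; s0-q->s2; s1-p->s3; s1-q->s2; s2-p->s4; s2-q->s5; s3-p->s3; s3-q->s6; s4-p->s7; s4-q->s5; s5-p->s8; s5-q->s9; s6-p->s4; s6-q->s10; s7-p->s7; s7-q->s11; s8-p->s12; s8-q->s9; s9-p->s13; s9-q->s0; s10-p->s8; s10-q->s9; s11-p->s8; s11-q->s14; s12-p->s12; s12-q->s15; s13-p->s16; s13-q->s0; s14-p->s13; s14-q->s0; s15-p->s13; s15-q->s17; s16-p->s16; s16-q->s18; s17-p->s1; s17-q->s2; s18-p->s1; s18-q->s19; s19-p->s4; s19-q->s5

Handle the two conditions separately and then intersect. The first has 5 states tracking how much of the suffix `ppqq` has currently been matched; the second has 4 states tracking the count of `q`s modulo 4. A product state is a pair (one from each), accepting exactly when both do.
          p    q  
>  s0     s1   s2 
   s1     s3   s2 
   s2     s4   s5 
   s3     s3   s6 
   s4     s7   s5 
   s5     s8   s9 
   s6     s4  s10 
   s7     s7  s11 
   s8    s12   s9 
   s9    s13   s0 
   s10    s8   s9 
   s11    s8  s14 
   s12   s12  s15 
   s13   s16   s0 
 * s14   s13   s0 
   s15   s13  s17 
   s16   s16  s18 
   s17    s1   s2 
   s18    s1  s19 
   s19    s4   s5 
(> = start, * = accepting)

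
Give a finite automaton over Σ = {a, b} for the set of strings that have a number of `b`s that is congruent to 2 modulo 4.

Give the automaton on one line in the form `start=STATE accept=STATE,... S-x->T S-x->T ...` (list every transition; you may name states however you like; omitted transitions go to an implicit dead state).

Keep the running count of `b`s modulo 4: each `b` advances along the cycle s0 → s1 → s2 → s3 → s0 while other symbols loop. Accept at s2.
4 states suffice.
        a   b  
>  s0   s0  s1 
   s1   s1  s2 
 * s2   s2  s3 
   s3   s3  s0 
(> = start, * = accepting)

start=s0 accept=s2 s0-a->s0 s0-b->s1 s1-a->s1 s1-b->s2 s2-a->s2 s2-b->s3 s3-a->s3 s3-b->s0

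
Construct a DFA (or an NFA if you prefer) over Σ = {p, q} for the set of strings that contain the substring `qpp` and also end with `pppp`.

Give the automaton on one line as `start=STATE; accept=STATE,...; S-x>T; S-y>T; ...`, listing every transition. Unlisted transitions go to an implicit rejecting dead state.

start=S0; accept=S5; S0-p>S0; S0-q>S1; S1-p>S2; S1-q>S1; S2-p>S3; S2-q>S1; S3-p>S4; S3-q>S1; S4-p>S5; S4-q>S1; S5-p>S5; S5-q>S1

Build one automaton per condition and run them in lockstep. The first has 4 states tracking whether and how much of `qpp` has been seen; the second has 5 states tracking how much of the suffix `pppp` has currently been matched. A product state is a pair (one from each), accepting exactly when both do. Equivalent product states are then merged.
        p   q  
>  S0   S0  S1 
   S1   S2  S1 
   S2   S3  S1 
   S3   S4  S1 
   S4   S5  S1 
 * S5   S5  S1 
(> = start, * = accepting)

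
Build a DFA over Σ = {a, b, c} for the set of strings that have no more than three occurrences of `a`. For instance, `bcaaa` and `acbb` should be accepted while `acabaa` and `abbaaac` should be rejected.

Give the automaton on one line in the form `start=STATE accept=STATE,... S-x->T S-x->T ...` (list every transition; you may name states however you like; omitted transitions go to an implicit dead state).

start=q0 accept=q0,q1,q2,q3 q0-a->q1 q0-b->q0 q0-c->q0 q1-a->q2 q1-b->q1 q1-c->q1 q2-a->q3 q2-b->q2 q2-c->q2 q3-a->q4 q3-b->q3 q3-c->q3 q4-a->q4 q4-b->q4 q4-c->q4

Only the number of `a`s matters, and only up to 4. Make a chain q0 → q1 → q2 → q3 → q4 advanced by each `a` (with q4 absorbing); every other symbol self-loops. The accepting set is {q0, q1, q2, q3}.
5 states suffice.
        a   b   c  
>* q0   q1  q0  q0 
 * q1   q2  q1  q1 
 * q2   q3  q2  q2 
 * q3   q4  q3  q3 
   q4   q4  q4  q4 
(> = start, * = accepting)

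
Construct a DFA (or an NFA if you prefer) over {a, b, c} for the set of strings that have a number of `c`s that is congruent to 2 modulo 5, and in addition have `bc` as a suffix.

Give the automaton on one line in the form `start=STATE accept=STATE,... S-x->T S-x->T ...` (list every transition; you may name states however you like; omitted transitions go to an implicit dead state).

start=s0 accept=s6 s0-a->s0 s0-b->s1 s0-c->s2 s1-a->s0 s1-b->s1 s1-c->s3 s2-a->s2 s2-b->s4 s2-c->s5 s3-a->s2 s3-b->s4 s3-c->s5 s4-a->s2 s4-b->s4 s4-c->s6 s5-a->s5 s5-b->s7 s5-c->s8 s6-a->s5 s6-b->s7 s6-c->s8 s7-a->s5 s7-b->s7 s7-c->s9 s8-a->s8 s8-b->s10 s8-c->s11 s9-a->s8 s9-b->s10 s9-c->s11 s10-a->s8 s10-b->s10 s10-c->s12 s11-a->s11 s11-b->s13 s11-c->s0 s12-a->s11 s12-b->s13 s12-c->s0 s13-a->s11 s13-b->s13 s13-c->s14 s14-a->s0 s14-b->s1 s14-c->s2

Build one automaton per condition and run them in lockstep. The first has 5 states tracking the count of `c`s modulo 5; the second has 3 states tracking how much of the suffix `bc` has currently been matched. A product state is a pair (one from each), accepting exactly when both do.
With 15 states:
          a    b    c  
>  s0     s0   s1   s2 
   s1     s0   s1   s3 
   s2     s2   s4   s5 
   s3     s2   s4   s5 
   s4     s2   s4   s6 
   s5     s5   s7   s8 
 * s6     s5   s7   s8 
   s7     s5   s7   s9 
   s8     s8  s10  s11 
   s9     s8  s10  s11 
   s10    s8  s10  s12 
   s11   s11  s13   s0 
   s12   s11  s13   s0 
   s13   s11  s13  s14 
   s14    s0   s1   s2 
(> = start, * = accepting)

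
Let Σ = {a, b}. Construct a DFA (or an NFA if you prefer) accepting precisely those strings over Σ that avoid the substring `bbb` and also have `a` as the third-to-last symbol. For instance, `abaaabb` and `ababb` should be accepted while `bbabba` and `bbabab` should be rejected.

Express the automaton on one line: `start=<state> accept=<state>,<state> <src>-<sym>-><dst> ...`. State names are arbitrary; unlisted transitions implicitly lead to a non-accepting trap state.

start=q0 accept=q6,q7,q8,q9 q0-a->q1 q0-b->q2 q1-a->q3 q1-b->q4 q2-a->q1 q2-b->q5 q3-a->q6 q3-b->q7 q4-a->q8 q4-b->q9 q5-a->q1 q5-b->q10 q6-a->q6 q6-b->q7 q7-a->q8 q7-b->q9 q8-a->q3 q8-b->q4 q9-a->q1 q9-b->q10 q10-a->q10 q10-b->q10

Handle the two conditions separately and then intersect. The first has 4 states tracking partial matches of the forbidden pattern `bbb`; the second has 15 states tracking the last 3 symbols read. A product state is a pair (one from each), accepting exactly when both do. Minimizing collapses redundant product states.
An 11-state machine:
          a    b  
>  q0     q1   q2 
   q1     q3   q4 
   q2     q1   q5 
   q3     q6   q7 
   q4     q8   q9 
   q5     q1  q10 
 * q6     q6   q7 
 * q7     q8   q9 
 * q8     q3   q4 
 * q9     q1  q10 
   q10   q10  q10 
(> = start, * = accepting)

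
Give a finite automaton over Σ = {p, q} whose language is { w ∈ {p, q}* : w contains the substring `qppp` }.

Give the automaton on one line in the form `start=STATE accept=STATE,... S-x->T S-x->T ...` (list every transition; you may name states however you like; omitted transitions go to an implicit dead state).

States A..D record the length of the longest prefix of `qppp` that matches the current input suffix. Reaching E means `qppp` has been seen, and we stay there forever. Accept from E.
5 states suffice.
       p  q 
>  A   A  B 
   B   C  B 
   C   D  B 
   D   E  B 
 * E   E  E 
(> = start, * = accepting)

start=A accept=E A-p->A A-q->B B-p->C B-q->B C-p->D C-q->B D-p->E D-q->B E-p->E E-q->E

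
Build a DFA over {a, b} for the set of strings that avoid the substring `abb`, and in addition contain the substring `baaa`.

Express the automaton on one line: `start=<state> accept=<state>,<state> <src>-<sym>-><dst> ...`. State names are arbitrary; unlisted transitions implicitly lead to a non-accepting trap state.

start=q0 accept=q8,q10 q0-a->q1 q0-b->q2 q1-a->q1 q1-b->q3 q2-a->q4 q2-b->q2 q3-a->q4 q3-b->q5 q4-a->q6 q4-b->q3 q5-a->q7 q5-b->q5 q6-a->q8 q6-b->q3 q7-a->q9 q7-b->q5 q8-a->q8 q8-b->q10 q9-a->q11 q9-b->q5 q10-a->q8 q10-b->q11 q11-a->q11 q11-b->q11

Run two small machines in parallel and take their product. One (4 states) tracks partial matches of the forbidden pattern `abb`; the other (5 states) tracks whether and how much of `baaa` has been seen. Each combined state is a pair, one component from each; accept when both components accept.
A 12-state machine:
          a    b  
>  q0     q1   q2 
   q1     q1   q3 
   q2     q4   q2 
   q3     q4   q5 
   q4     q6   q3 
   q5     q7   q5 
   q6     q8   q3 
   q7     q9   q5 
 * q8     q8  q10 
   q9    q11   q5 
 * q10    q8  q11 
   q11   q11  q11 
(> = start, * = accepting)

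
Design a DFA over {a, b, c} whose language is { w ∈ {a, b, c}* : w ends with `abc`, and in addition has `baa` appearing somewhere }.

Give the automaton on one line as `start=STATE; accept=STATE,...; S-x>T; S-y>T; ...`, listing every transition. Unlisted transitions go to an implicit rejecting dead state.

Build one automaton per condition and run them in lockstep. The first has 4 states tracking how much of the suffix `abc` has currently been matched; the second has 4 states tracking whether and how much of `baa` has been seen. A product state is a pair (one from each), accepting exactly when both do.
A 10-state machine:
        a   b   c  
>  q0   q1  q2  q0 
   q1   q1  q3  q0 
   q2   q4  q2  q0 
   q3   q4  q2  q5 
   q4   q6  q3  q0 
   q5   q1  q2  q0 
   q6   q6  q7  q8 
   q7   q6  q8  q9 
   q8   q6  q8  q8 
 * q9   q6  q8  q8 
(> = start, * = accepting)

start=q0; accept=q9; q0-a>q1; q0-b>q2; q0-c>q0; q1-a>q1; q1-b>q3; q1-c>q0; q2-a>q4; q2-b>q2; q2-c>q0; q3-a>q4; q3-b>q2; q3-c>q5; q4-a>q6; q4-b>q3; q4-c>q0; q5-a>q1; q5-b>q2; q5-c>q0; q6-a>q6; q6-b>q7; q6-c>q8; q7-a>q6; q7-b>q8; q7-c>q9; q8-a>q6; q8-b>q8; q8-c>q8; q9-a>q6; q9-b>q8; q9-c>q8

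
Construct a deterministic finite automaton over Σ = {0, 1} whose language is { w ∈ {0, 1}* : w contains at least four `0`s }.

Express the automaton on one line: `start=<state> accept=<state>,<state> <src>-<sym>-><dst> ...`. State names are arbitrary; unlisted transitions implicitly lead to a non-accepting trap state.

start=q0 accept=q4,q5 q0-0->q1 q0-1->q0 q1-0->q2 q1-1->q1 q2-0->q3 q2-1->q2 q3-0->q4 q3-1->q3 q4-0->q5 q4-1->q4 q5-0->q5 q5-1->q5

Only the number of `0`s matters, and only up to 5. Make a chain q0 → q1 → q2 → q3 → q4 → q5 advanced by each `0` (with q5 absorbing); every other symbol self-loops. The accepting set is {q4, q5}.
A 6-state machine:
        0   1  
>  q0   q1  q0 
   q1   q2  q1 
   q2   q3  q2 
   q3   q4  q3 
 * q4   q5  q4 
 * q5   q5  q5 
(> = start, * = accepting)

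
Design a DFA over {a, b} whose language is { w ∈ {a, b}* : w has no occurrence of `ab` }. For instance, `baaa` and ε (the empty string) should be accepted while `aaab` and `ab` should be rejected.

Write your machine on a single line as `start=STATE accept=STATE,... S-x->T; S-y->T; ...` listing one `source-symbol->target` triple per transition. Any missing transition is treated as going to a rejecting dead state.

This is the complement of 'contains `ab`'. Use the same substring-matching states — q0 through q2 holding how much of `ab` has just been matched — but flip the accepting set: everything except the trap q2 accepts.
        a   b  
>* q0   q1  q0 
 * q1   q1  q2 
   q2   q2  q2 
(> = start, * = accepting)

start=q0; accept=q0,q1; q0-a->q1; q0-b->q0; q1-a->q1; q1-b->q2; q2-a->q2; q2-b->q2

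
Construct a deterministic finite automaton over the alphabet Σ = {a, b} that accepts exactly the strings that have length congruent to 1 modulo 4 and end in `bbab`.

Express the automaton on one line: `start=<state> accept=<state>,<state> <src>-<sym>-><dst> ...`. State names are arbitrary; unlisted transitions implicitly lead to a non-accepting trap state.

start=q0 accept=q7 q0-a->q1 q0-b->q1 q1-a->q2 q1-b->q3 q2-a->q4 q2-b->q4 q3-a->q4 q3-b->q5 q4-a->q0 q4-b->q0 q5-a->q6 q5-b->q0 q6-a->q1 q6-b->q7 q7-a->q2 q7-b->q3

Run two small machines in parallel and take their product. The first has 4 states tracking the input length modulo 4; the second has 5 states tracking how much of the suffix `bbab` has currently been matched. A product state is a pair (one from each), accepting exactly when both do. After merging equivalent states the machine shrinks.
8 states suffice.
        a   b  
>  q0   q1  q1 
   q1   q2  q3 
   q2   q4  q4 
   q3   q4  q5 
   q4   q0  q0 
   q5   q6  q0 
   q6   q1  q7 
 * q7   q2  q3 
(> = start, * = accepting)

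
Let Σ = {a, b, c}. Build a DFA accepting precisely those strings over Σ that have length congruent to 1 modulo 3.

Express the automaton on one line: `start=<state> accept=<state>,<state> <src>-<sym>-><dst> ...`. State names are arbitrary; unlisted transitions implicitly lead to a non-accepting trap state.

start=q0 accept=q1 q0-a->q1 q0-b->q1 q0-c->q1 q1-a->q2 q1-b->q2 q1-c->q2 q2-a->q0 q2-b->q0 q2-c->q0

Only the length mod 3 matters, so use a 3-cycle: from any state, every input symbol moves to the next state, wrapping q2 back to q0. Mark q1 accepting.
A 3-state machine:
        a   b   c  
>  q0   q1  q1  q1 
 * q1   q2  q2  q2 
   q2   q0  q0  q0 
(> = start, * = accepting)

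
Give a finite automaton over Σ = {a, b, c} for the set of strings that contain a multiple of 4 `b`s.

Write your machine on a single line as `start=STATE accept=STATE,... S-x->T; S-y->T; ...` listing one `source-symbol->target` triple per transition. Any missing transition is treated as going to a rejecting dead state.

Keep the running count of `b`s modulo 4: each `b` advances along the cycle q0 → q1 → q2 → q3 → q0 while other symbols loop. Accept at q0.
4 states suffice.
        a   b   c  
>* q0   q0  q1  q0 
   q1   q1  q2  q1 
   q2   q2  q3  q2 
   q3   q3  q0  q3 
(> = start, * = accepting)

start=q0; accept=q0; q0-a->q0; q0-b->q1; q0-c->q0; q1-a->q1; q1-b->q2; q1-c->q1; q2-a->q2; q2-b->q3; q2-c->q2; q3-a->q3; q3-b->q0; q3-c->q3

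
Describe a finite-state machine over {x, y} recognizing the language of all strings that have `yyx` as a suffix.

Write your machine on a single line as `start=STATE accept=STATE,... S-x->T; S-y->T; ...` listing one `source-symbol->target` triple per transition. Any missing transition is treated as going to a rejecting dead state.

start=A; accept=D; A-x->A; A-y->B; B-x->A; B-y->C; C-x->D; C-y->C; D-x->A; D-y->B

Let each state record the length of the longest suffix of the input read so far that is also a prefix of `yyx`. B means the last symbol is `y`; C means the last 2 symbols are `yy`; D means the last 3 symbols are `yyx`. Accept only at D, where the string currently ends in `yyx`.
A 4-state machine:
       x  y 
>  A   A  B 
   B   A  C 
   C   D  C 
 * D   A  B 
(> = start, * = accepting)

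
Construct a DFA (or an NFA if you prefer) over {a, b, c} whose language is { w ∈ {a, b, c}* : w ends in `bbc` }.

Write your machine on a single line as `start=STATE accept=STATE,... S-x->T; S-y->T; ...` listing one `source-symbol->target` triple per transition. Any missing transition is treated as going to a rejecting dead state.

Let each state record the length of the longest suffix of the input read so far that is also a prefix of `bbc`. q1 means the last symbol is `b`; q2 means the last 2 symbols are `bb`; q3 means the last 3 symbols are `bbc`. Accept only at q3, where the string currently ends in `bbc`.
        a   b   c  
>  q0   q0  q1  q0 
   q1   q0  q2  q0 
   q2   q0  q2  q3 
 * q3   q0  q1  q0 
(> = start, * = accepting)

start=q0; accept=q3; q0-a->q0; q0-b->q1; q0-c->q0; q1-a->q0; q1-b->q2; q1-c->q0; q2-a->q0; q2-b->q2; q2-c->q3; q3-a->q0; q3-b->q1; q3-c->q0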